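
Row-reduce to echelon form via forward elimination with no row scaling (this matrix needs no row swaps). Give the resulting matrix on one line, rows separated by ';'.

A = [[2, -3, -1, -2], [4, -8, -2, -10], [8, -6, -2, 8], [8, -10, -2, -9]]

REF = [2 -3 -1 -2; 0 -2 0 -6; 0 0 2 -2; 0 0 0 -5]

Forward elimination:
R2 <- R2 - (2)*R1:  [  0  -2   0  -6 ]
R3 <- R3 - (4)*R1:  [  0   6   2  16 ]
R4 <- R4 - (4)*R1:  [  0   2   2  -1 ]
R3 <- R3 - (-3)*R2:  [  0   0   2  -2 ]
R4 <- R4 - (-1)*R2:  [  0   0   2  -7 ]
R4 <- R4 - (1)*R3:  [  0   0   0  -5 ]
Row echelon form:
[ 2  -3  -1  -2 ]
[ 0  -2   0  -6 ]
[ 0   0   2  -2 ]
[ 0   0   0  -5 ]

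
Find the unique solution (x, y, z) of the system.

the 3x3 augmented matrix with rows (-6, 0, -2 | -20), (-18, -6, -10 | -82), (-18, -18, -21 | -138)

(2, 1, 4)

Forward elimination on [A|b]:
R2 <- R2 - (3)*R1:  [   0   -6   -4  -22 ]
R3 <- R3 - (3)*R1:  [   0  -18  -15  -78 ]
R3 <- R3 - (3)*R2:  [   0    0   -3  -12 ]
Row echelon form:
[ -6   0  -2  |  -20 ]
[  0  -6  -4  |  -22 ]
[  0   0  -3  |  -12 ]
Back-substitution:
z = (-12) / -3 = 4
y = (-22 - (-4)*(4)) / -6 = 1
x = (-20 - (-2)*(4)) / -6 = 2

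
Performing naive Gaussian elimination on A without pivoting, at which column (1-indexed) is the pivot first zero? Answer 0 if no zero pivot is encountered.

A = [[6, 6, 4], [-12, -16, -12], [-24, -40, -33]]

first zero-pivot column = 0

Naive forward elimination:
R2 <- R2 - (-2)*R1:  [  0  -4  -4 ]
R3 <- R3 - (-4)*R1:  [   0  -16  -17 ]
R3 <- R3 - (4)*R2:  [  0   0  -1 ]
All pivots nonzero; naive elimination completes without hitting a zero pivot.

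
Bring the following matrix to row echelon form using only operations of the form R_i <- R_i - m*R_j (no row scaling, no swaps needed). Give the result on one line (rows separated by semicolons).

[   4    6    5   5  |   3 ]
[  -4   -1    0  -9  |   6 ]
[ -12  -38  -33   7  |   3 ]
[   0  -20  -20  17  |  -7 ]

Forward elimination:
R2 <- R2 - (-1)*R1:  [  0   5   5  -4   9 ]
R3 <- R3 - (-3)*R1:  [   0  -20  -18   22   12 ]
R3 <- R3 - (-4)*R2:  [  0   0   2   6  48 ]
R4 <- R4 - (-4)*R2:  [  0   0   0   1  29 ]
Row echelon form:
[ 4  6  5   5  |   3 ]
[ 0  5  5  -4  |   9 ]
[ 0  0  2   6  |  48 ]
[ 0  0  0   1  |  29 ]

REF = [4 6 5 5 3; 0 5 5 -4 9; 0 0 2 6 48; 0 0 0 1 29]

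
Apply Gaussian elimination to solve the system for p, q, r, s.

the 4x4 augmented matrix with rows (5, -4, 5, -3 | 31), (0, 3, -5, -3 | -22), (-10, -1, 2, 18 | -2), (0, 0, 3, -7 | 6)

Forward elimination on [A|b]:
R3 <- R3 - (-2)*R1:  [  0  -9  12  12  60 ]
R3 <- R3 - (-3)*R2:  [  0   0  -3   3  -6 ]
R4 <- R4 - (-1)*R3:  [  0   0   0  -4   0 ]
Row echelon form:
[ 5  -4   5  -3  |   31 ]
[ 0   3  -5  -3  |  -22 ]
[ 0   0  -3   3  |   -6 ]
[ 0   0   0  -4  |    0 ]
Back-substitution:
s = (0) / -4 = 0
r = (-6 - (3)*(0)) / -3 = 2
q = (-22 - (-5)*(2) - (-3)*(0)) / 3 = -4
p = (31 - (-4)*(-4) - (5)*(2) - (-3)*(0)) / 5 = 1

(1, -4, 2, 0)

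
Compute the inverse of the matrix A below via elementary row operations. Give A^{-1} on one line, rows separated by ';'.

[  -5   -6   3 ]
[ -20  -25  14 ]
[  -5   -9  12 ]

inverse = [-58/5 3 -3/5; 34/3 -3 2/3; 11/3 -1 1/3]

Gauss-Jordan on [A | I]:
R1 <- (1/-5)*R1:  [    1   6/5  -3/5  |  -1/5     0     0 ]
R2 <- R2 - (-20)*R1:  [  0  -1   2  |  -4   1   0 ]
R3 <- R3 - (-5)*R1:  [  0  -3   9  |  -1   0   1 ]
R2 <- (1/-1)*R2:  [  0   1  -2  |   4  -1   0 ]
R1 <- R1 - (6/5)*R2:  [   1    0  9/5  |   -5  6/5    0 ]
R3 <- R3 - (-3)*R2:  [  0   0   3  |  11  -3   1 ]
R3 <- (1/3)*R3:  [    0     0     1  |  11/3    -1   1/3 ]
R1 <- R1 - (9/5)*R3:  [     1      0      0  |  -58/5      3   -3/5 ]
R2 <- R2 - (-2)*R3:  [    0     1     0  |  34/3    -3   2/3 ]
Right block of [I | A^{-1}] is the inverse:
[ -58/5   3  -3/5 ]
[  34/3  -3   2/3 ]
[  11/3  -1   1/3 ]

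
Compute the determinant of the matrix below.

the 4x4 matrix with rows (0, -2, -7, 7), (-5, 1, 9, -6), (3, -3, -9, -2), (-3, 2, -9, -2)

det(A) = 2390

Forward elimination:
R1 <-> R2   (pivot in column 1 was zero)
[ -5   1   9  -6 ]
[  0  -2  -7   7 ]
[  3  -3  -9  -2 ]
[ -3   2  -9  -2 ]
R3 <- R3 - (-3/5)*R1:  [     0  -12/5  -18/5  -28/5 ]
R4 <- R4 - (3/5)*R1:  [     0    7/5  -72/5    8/5 ]
R3 <- R3 - (6/5)*R2:  [    0     0  24/5   -14 ]
R4 <- R4 - (-7/10)*R2:  [       0        0  -193/10     13/2 ]
R4 <- R4 - (-193/48)*R3:  [        0         0         0  -1195/24 ]
Upper-triangular form:
[ -5   1     9        -6 ]
[  0  -2    -7         7 ]
[  0   0  24/5       -14 ]
[  0   0     0  -1195/24 ]
det(A) = (-1)^1 * (-5) * (-2) * (24/5) * (-1195/24) = 2390  (1 row swap -> sign -1)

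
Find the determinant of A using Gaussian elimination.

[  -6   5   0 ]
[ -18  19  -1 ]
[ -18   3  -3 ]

Forward elimination:
R2 <- R2 - (3)*R1:  [  0   4  -1 ]
R3 <- R3 - (3)*R1:  [   0  -12   -3 ]
R3 <- R3 - (-3)*R2:  [  0   0  -6 ]
Upper-triangular form:
[ -6  5   0 ]
[  0  4  -1 ]
[  0  0  -6 ]
det(A) = (-1)^0 * (-6) * (4) * (-6) = 144  (0 row swaps -> sign +1)

det(A) = 144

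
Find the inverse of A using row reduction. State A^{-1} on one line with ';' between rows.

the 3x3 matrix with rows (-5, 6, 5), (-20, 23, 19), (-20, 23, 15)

inverse = [23/5 -5/4 1/20; 4 -5/4 1/4; 0 1/4 -1/4]

Gauss-Jordan on [A | I]:
R1 <- (1/-5)*R1:  [    1  -6/5    -1  |  -1/5     0     0 ]
R2 <- R2 - (-20)*R1:  [  0  -1  -1  |  -4   1   0 ]
R3 <- R3 - (-20)*R1:  [  0  -1  -5  |  -4   0   1 ]
R2 <- (1/-1)*R2:  [  0   1   1  |   4  -1   0 ]
R1 <- R1 - (-6/5)*R2:  [    1     0   1/5  |  23/5  -6/5     0 ]
R3 <- R3 - (-1)*R2:  [  0   0  -4  |   0  -1   1 ]
R3 <- (1/-4)*R3:  [    0     0     1  |     0   1/4  -1/4 ]
R1 <- R1 - (1/5)*R3:  [    1     0     0  |  23/5  -5/4  1/20 ]
R2 <- R2 - (1)*R3:  [    0     1     0  |     4  -5/4   1/4 ]
Right block of [I | A^{-1}] is the inverse:
[ 23/5  -5/4  1/20 ]
[    4  -5/4   1/4 ]
[    0   1/4  -1/4 ]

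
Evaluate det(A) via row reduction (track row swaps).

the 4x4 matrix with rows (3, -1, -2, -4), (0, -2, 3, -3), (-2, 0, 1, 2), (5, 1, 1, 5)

det(A) = 78

Forward elimination:
R3 <- R3 - (-2/3)*R1:  [    0  -2/3  -1/3  -2/3 ]
R4 <- R4 - (5/3)*R1:  [    0   8/3  13/3  35/3 ]
R3 <- R3 - (1/3)*R2:  [    0     0  -4/3   1/3 ]
R4 <- R4 - (-4/3)*R2:  [    0     0  25/3  23/3 ]
R4 <- R4 - (-25/4)*R3:  [    0     0     0  39/4 ]
Upper-triangular form:
[ 3  -1    -2    -4 ]
[ 0  -2     3    -3 ]
[ 0   0  -4/3   1/3 ]
[ 0   0     0  39/4 ]
det(A) = (-1)^0 * (3) * (-2) * (-4/3) * (39/4) = 78  (0 row swaps -> sign +1)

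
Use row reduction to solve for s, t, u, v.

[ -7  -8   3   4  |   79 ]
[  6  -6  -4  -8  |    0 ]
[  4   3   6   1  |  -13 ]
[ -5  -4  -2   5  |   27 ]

Forward elimination on [A|b]:
R2 <- R2 - (-6/7)*R1:  [     0  -90/7  -10/7  -32/7  474/7 ]
R3 <- R3 - (-4/7)*R1:  [     0  -11/7   54/7   23/7  225/7 ]
R4 <- R4 - (5/7)*R1:  [      0    12/7   -29/7    15/7  -206/7 ]
R3 <- R3 - (11/90)*R2:  [      0       0    71/9  173/45  358/15 ]
R4 <- R4 - (-2/15)*R2:  [      0       0   -13/3   23/15  -102/5 ]
R4 <- R4 - (-39/71)*R3:  [         0          0          0   1294/355  -2588/355 ]
Row echelon form:
[ -7     -8      3         4  |         79 ]
[  0  -90/7  -10/7     -32/7  |      474/7 ]
[  0      0   71/9    173/45  |     358/15 ]
[  0      0      0  1294/355  |  -2588/355 ]
Back-substitution:
v = (-2588/355) / (1294/355) = -2
u = (358/15 - (173/45)*(-2)) / (71/9) = 4
t = (474/7 - (-10/7)*(4) - (-32/7)*(-2)) / (-90/7) = -5
s = (79 - (-8)*(-5) - (3)*(4) - (4)*(-2)) / -7 = -5

(-5, -5, 4, -2)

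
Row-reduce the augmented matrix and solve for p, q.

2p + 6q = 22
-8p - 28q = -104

(-1, 4)

Forward elimination on [A|b]:
R2 <- R2 - (-4)*R1:  [   0   -4  -16 ]
Row echelon form:
[ 2   6  |   22 ]
[ 0  -4  |  -16 ]
Back-substitution:
q = (-16) / -4 = 4
p = (22 - (6)*(4)) / 2 = -1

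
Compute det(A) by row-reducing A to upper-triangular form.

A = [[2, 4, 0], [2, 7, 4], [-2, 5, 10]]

det(A) = -12

Forward elimination:
R2 <- R2 - (1)*R1:  [ 0  3  4 ]
R3 <- R3 - (-1)*R1:  [  0   9  10 ]
R3 <- R3 - (3)*R2:  [  0   0  -2 ]
Upper-triangular form:
[ 2  4   0 ]
[ 0  3   4 ]
[ 0  0  -2 ]
det(A) = (-1)^0 * (2) * (3) * (-2) = -12  (0 row swaps -> sign +1)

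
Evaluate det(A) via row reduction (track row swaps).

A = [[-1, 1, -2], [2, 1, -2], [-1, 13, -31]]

Forward elimination:
R2 <- R2 - (-2)*R1:  [  0   3  -6 ]
R3 <- R3 - (1)*R1:  [   0   12  -29 ]
R3 <- R3 - (4)*R2:  [  0   0  -5 ]
Upper-triangular form:
[ -1  1  -2 ]
[  0  3  -6 ]
[  0  0  -5 ]
det(A) = (-1)^0 * (-1) * (3) * (-5) = 15  (0 row swaps -> sign +1)

det(A) = 15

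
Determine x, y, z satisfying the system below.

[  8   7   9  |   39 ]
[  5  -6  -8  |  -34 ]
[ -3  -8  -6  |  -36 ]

Forward elimination on [A|b]:
R2 <- R2 - (5/8)*R1:  [      0   -83/8  -109/8  -467/8 ]
R3 <- R3 - (-3/8)*R1:  [      0   -43/8   -21/8  -171/8 ]
R3 <- R3 - (43/83)*R2:  [      0       0  368/83  736/83 ]
Row echelon form:
[ 8      7       9  |      39 ]
[ 0  -83/8  -109/8  |  -467/8 ]
[ 0      0  368/83  |  736/83 ]
Back-substitution:
z = (736/83) / (368/83) = 2
y = (-467/8 - (-109/8)*(2)) / (-83/8) = 3
x = (39 - (7)*(3) - (9)*(2)) / 8 = 0

(0, 3, 2)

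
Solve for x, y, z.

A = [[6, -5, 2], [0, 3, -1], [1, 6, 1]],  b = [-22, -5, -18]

(-5, -2, -1)

Forward elimination on [A|b]:
R3 <- R3 - (1/6)*R1:  [     0   41/6    2/3  -43/3 ]
R3 <- R3 - (41/18)*R2:  [      0       0   53/18  -53/18 ]
Row echelon form:
[ 6  -5      2  |     -22 ]
[ 0   3     -1  |      -5 ]
[ 0   0  53/18  |  -53/18 ]
Back-substitution:
z = (-53/18) / (53/18) = -1
y = (-5 - (-1)*(-1)) / 3 = -2
x = (-22 - (-5)*(-2) - (2)*(-1)) / 6 = -5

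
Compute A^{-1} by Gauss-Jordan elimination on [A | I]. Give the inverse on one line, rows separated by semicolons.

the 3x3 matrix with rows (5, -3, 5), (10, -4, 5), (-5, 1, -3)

inverse = [-7/30 2/15 -1/6; -1/6 -1/3 -5/6; 1/3 -1/3 -1/3]

Gauss-Jordan on [A | I]:
R1 <- (1/5)*R1:  [    1  -3/5     1  |   1/5     0     0 ]
R2 <- R2 - (10)*R1:  [  0   2  -5  |  -2   1   0 ]
R3 <- R3 - (-5)*R1:  [  0  -2   2  |   1   0   1 ]
R2 <- (1/2)*R2:  [    0     1  -5/2  |    -1   1/2     0 ]
R1 <- R1 - (-3/5)*R2:  [    1     0  -1/2  |  -2/5  3/10     0 ]
R3 <- R3 - (-2)*R2:  [  0   0  -3  |  -1   1   1 ]
R3 <- (1/-3)*R3:  [    0     0     1  |   1/3  -1/3  -1/3 ]
R1 <- R1 - (-1/2)*R3:  [     1      0      0  |  -7/30   2/15   -1/6 ]
R2 <- R2 - (-5/2)*R3:  [    0     1     0  |  -1/6  -1/3  -5/6 ]
Right block of [I | A^{-1}] is the inverse:
[ -7/30  2/15  -1/6 ]
[  -1/6  -1/3  -5/6 ]
[   1/3  -1/3  -1/3 ]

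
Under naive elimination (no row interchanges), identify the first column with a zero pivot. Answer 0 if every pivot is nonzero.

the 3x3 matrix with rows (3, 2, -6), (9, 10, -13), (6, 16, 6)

Naive forward elimination:
R2 <- R2 - (3)*R1:  [ 0  4  5 ]
R3 <- R3 - (2)*R1:  [  0  12  18 ]
R3 <- R3 - (3)*R2:  [ 0  0  3 ]
All pivots nonzero; naive elimination completes without hitting a zero pivot.

first zero-pivot column = 0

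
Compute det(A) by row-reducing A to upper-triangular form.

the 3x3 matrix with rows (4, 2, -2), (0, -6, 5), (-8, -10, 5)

det(A) = 96

Forward elimination:
R3 <- R3 - (-2)*R1:  [  0  -6   1 ]
R3 <- R3 - (1)*R2:  [  0   0  -4 ]
Upper-triangular form:
[ 4   2  -2 ]
[ 0  -6   5 ]
[ 0   0  -4 ]
det(A) = (-1)^0 * (4) * (-6) * (-4) = 96  (0 row swaps -> sign +1)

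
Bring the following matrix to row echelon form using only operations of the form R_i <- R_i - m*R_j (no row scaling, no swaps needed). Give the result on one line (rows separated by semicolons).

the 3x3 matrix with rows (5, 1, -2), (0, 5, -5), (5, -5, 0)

REF = [5 1 -2; 0 5 -5; 0 0 -4]

Forward elimination:
R3 <- R3 - (1)*R1:  [  0  -6   2 ]
R3 <- R3 - (-6/5)*R2:  [  0   0  -4 ]
Row echelon form:
[ 5  1  -2 ]
[ 0  5  -5 ]
[ 0  0  -4 ]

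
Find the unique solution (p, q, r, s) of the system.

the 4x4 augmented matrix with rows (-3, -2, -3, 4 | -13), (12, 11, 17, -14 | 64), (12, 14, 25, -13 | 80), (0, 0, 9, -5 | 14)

Forward elimination on [A|b]:
R2 <- R2 - (-4)*R1:  [  0   3   5   2  12 ]
R3 <- R3 - (-4)*R1:  [  0   6  13   3  28 ]
R3 <- R3 - (2)*R2:  [  0   0   3  -1   4 ]
R4 <- R4 - (3)*R3:  [  0   0   0  -2   2 ]
Row echelon form:
[ -3  -2  -3   4  |  -13 ]
[  0   3   5   2  |   12 ]
[  0   0   3  -1  |    4 ]
[  0   0   0  -2  |    2 ]
Back-substitution:
s = (2) / -2 = -1
r = (4 - (-1)*(-1)) / 3 = 1
q = (12 - (5)*(1) - (2)*(-1)) / 3 = 3
p = (-13 - (-2)*(3) - (-3)*(1) - (4)*(-1)) / -3 = 0

(0, 3, 1, -1)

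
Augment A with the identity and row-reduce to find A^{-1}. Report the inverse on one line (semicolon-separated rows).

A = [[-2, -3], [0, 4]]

Gauss-Jordan on [A | I]:
R1 <- (1/-2)*R1:  [    1   3/2  |  -1/2     0 ]
R2 <- (1/4)*R2:  [   0    1  |    0  1/4 ]
R1 <- R1 - (3/2)*R2:  [    1     0  |  -1/2  -3/8 ]
Right block of [I | A^{-1}] is the inverse:
[ -1/2  -3/8 ]
[    0   1/4 ]

inverse = [-1/2 -3/8; 0 1/4]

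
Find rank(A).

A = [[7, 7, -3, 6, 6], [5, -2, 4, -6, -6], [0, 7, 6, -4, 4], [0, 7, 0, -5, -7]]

rank(A) = 4

Row reduction:
R2 <- R2 - (5/7)*R1:  [     0     -7   43/7  -72/7  -72/7 ]
R3 <- R3 - (-1)*R2:  [      0       0    85/7  -100/7   -44/7 ]
R4 <- R4 - (-1)*R2:  [      0       0    43/7  -107/7  -121/7 ]
R4 <- R4 - (43/85)*R3:  [        0         0         0   -137/17  -1199/85 ]
Row echelon form:
[ 7   7    -3        6         6 ]
[ 0  -7  43/7    -72/7     -72/7 ]
[ 0   0  85/7   -100/7     -44/7 ]
[ 0   0     0  -137/17  -1199/85 ]
Nonzero rows / pivot columns: 4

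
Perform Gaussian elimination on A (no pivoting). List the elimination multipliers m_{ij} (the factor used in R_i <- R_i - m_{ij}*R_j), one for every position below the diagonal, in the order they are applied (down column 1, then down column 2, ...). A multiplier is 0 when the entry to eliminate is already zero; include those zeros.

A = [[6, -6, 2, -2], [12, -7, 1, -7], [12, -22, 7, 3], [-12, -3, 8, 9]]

multipliers: 2, 2, -2, -2, -3, -1

Forward elimination:
R2 <- R2 - (2)*R1:  [  0   5  -3  -3 ]
R3 <- R3 - (2)*R1:  [   0  -10    3    7 ]
R4 <- R4 - (-2)*R1:  [   0  -15   12    5 ]
R3 <- R3 - (-2)*R2:  [  0   0  -3   1 ]
R4 <- R4 - (-3)*R2:  [  0   0   3  -4 ]
R4 <- R4 - (-1)*R3:  [  0   0   0  -3 ]
Multipliers (in order of application): m_{21} = 2, m_{31} = 2, m_{41} = -2, m_{32} = -2, m_{42} = -3, m_{43} = -1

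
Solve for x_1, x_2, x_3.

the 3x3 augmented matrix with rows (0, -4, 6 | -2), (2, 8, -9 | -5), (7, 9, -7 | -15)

(0, -4, -3)

Forward elimination on [A|b]:
R1 <-> R2   (pivot in column 1 was zero)
[ 2   8  -9   -5 ]
[ 0  -4   6   -2 ]
[ 7   9  -7  -15 ]
R3 <- R3 - (7/2)*R1:  [    0   -19  49/2   5/2 ]
R3 <- R3 - (19/4)*R2:  [  0   0  -4  12 ]
Row echelon form:
[ 2   8  -9  |  -5 ]
[ 0  -4   6  |  -2 ]
[ 0   0  -4  |  12 ]
Back-substitution:
x_3 = (12) / -4 = -3
x_2 = (-2 - (6)*(-3)) / -4 = -4
x_1 = (-5 - (8)*(-4) - (-9)*(-3)) / 2 = 0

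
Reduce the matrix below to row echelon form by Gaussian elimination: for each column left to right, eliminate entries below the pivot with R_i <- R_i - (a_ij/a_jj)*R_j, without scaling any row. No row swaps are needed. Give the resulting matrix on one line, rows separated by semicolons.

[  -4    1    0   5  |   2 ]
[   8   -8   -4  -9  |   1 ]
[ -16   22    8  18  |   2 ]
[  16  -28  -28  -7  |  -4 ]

REF = [-4 1 0 5 2; 0 -6 -4 1 5; 0 0 -4 1 9; 0 0 0 6 -43]

Forward elimination:
R2 <- R2 - (-2)*R1:  [  0  -6  -4   1   5 ]
R3 <- R3 - (4)*R1:  [  0  18   8  -2  -6 ]
R4 <- R4 - (-4)*R1:  [   0  -24  -28   13    4 ]
R3 <- R3 - (-3)*R2:  [  0   0  -4   1   9 ]
R4 <- R4 - (4)*R2:  [   0    0  -12    9  -16 ]
R4 <- R4 - (3)*R3:  [   0    0    0    6  -43 ]
Row echelon form:
[ -4   1   0  5  |    2 ]
[  0  -6  -4  1  |    5 ]
[  0   0  -4  1  |    9 ]
[  0   0   0  6  |  -43 ]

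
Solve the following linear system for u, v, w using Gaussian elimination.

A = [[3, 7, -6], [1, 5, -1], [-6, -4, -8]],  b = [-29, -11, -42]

Forward elimination on [A|b]:
R2 <- R2 - (1/3)*R1:  [    0   8/3     1  -4/3 ]
R3 <- R3 - (-2)*R1:  [    0    10   -20  -100 ]
R3 <- R3 - (15/4)*R2:  [     0      0  -95/4    -95 ]
Row echelon form:
[ 3    7     -6  |   -29 ]
[ 0  8/3      1  |  -4/3 ]
[ 0    0  -95/4  |   -95 ]
Back-substitution:
w = (-95) / (-95/4) = 4
v = (-4/3 - (1)*(4)) / (8/3) = -2
u = (-29 - (7)*(-2) - (-6)*(4)) / 3 = 3

(3, -2, 4)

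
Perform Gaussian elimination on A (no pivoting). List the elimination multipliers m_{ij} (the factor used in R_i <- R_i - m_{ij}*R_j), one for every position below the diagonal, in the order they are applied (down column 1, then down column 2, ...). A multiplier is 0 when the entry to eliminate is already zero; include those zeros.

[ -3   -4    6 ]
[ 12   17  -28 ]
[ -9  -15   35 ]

Forward elimination:
R2 <- R2 - (-4)*R1:  [  0   1  -4 ]
R3 <- R3 - (3)*R1:  [  0  -3  17 ]
R3 <- R3 - (-3)*R2:  [ 0  0  5 ]
Multipliers (in order of application): m_{21} = -4, m_{31} = 3, m_{32} = -3

multipliers: -4, 3, -3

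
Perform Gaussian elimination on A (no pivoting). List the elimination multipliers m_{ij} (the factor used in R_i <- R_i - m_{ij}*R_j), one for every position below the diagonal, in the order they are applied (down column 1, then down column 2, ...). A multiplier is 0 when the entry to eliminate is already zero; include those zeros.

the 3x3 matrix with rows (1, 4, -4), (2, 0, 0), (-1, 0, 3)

multipliers: 2, -1, -1/2

Forward elimination:
R2 <- R2 - (2)*R1:  [  0  -8   8 ]
R3 <- R3 - (-1)*R1:  [  0   4  -1 ]
R3 <- R3 - (-1/2)*R2:  [ 0  0  3 ]
Multipliers (in order of application): m_{21} = 2, m_{31} = -1, m_{32} = -1/2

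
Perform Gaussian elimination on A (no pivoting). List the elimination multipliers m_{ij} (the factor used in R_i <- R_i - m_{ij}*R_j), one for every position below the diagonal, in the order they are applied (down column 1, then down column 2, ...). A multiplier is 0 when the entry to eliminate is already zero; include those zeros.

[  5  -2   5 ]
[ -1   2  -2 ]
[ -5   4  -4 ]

multipliers: -1/5, -1, 5/4

Forward elimination:
R2 <- R2 - (-1/5)*R1:  [   0  8/5   -1 ]
R3 <- R3 - (-1)*R1:  [ 0  2  1 ]
R3 <- R3 - (5/4)*R2:  [   0    0  9/4 ]
Multipliers (in order of application): m_{21} = -1/5, m_{31} = -1, m_{32} = 5/4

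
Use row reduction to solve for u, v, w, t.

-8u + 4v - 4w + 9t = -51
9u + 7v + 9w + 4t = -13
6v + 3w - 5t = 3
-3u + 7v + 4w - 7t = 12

(-1, -4, 4, -3)

Forward elimination on [A|b]:
R2 <- R2 - (-9/8)*R1:  [      0    23/2     9/2   113/8  -563/8 ]
R4 <- R4 - (3/8)*R1:  [     0   11/2   11/2  -83/8  249/8 ]
R3 <- R3 - (12/23)*R2:  [       0        0    15/23  -569/46  1827/46 ]
R4 <- R4 - (11/23)*R2:  [       0        0    77/23  -394/23  1490/23 ]
R4 <- R4 - (77/15)*R3:  [        0         0         0   1391/30  -1391/10 ]
Row echelon form:
[ -8     4     -4        9  |       -51 ]
[  0  23/2    9/2    113/8  |    -563/8 ]
[  0     0  15/23  -569/46  |   1827/46 ]
[  0     0      0  1391/30  |  -1391/10 ]
Back-substitution:
t = (-1391/10) / (1391/30) = -3
w = (1827/46 - (-569/46)*(-3)) / (15/23) = 4
v = (-563/8 - (9/2)*(4) - (113/8)*(-3)) / (23/2) = -4
u = (-51 - (4)*(-4) - (-4)*(4) - (9)*(-3)) / -8 = -1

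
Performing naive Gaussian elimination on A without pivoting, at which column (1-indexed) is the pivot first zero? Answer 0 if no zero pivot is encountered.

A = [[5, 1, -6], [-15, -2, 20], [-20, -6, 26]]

Naive forward elimination:
R2 <- R2 - (-3)*R1:  [ 0  1  2 ]
R3 <- R3 - (-4)*R1:  [  0  -2   2 ]
R3 <- R3 - (-2)*R2:  [ 0  0  6 ]
All pivots nonzero; naive elimination completes without hitting a zero pivot.

first zero-pivot column = 0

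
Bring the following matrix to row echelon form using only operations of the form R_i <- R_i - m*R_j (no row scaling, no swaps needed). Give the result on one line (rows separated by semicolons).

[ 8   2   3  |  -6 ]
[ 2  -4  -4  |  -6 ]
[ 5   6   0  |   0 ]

Forward elimination:
R2 <- R2 - (1/4)*R1:  [     0   -9/2  -19/4   -9/2 ]
R3 <- R3 - (5/8)*R1:  [     0   19/4  -15/8   15/4 ]
R3 <- R3 - (-19/18)*R2:  [     0      0  -62/9     -1 ]
Row echelon form:
[ 8     2      3  |    -6 ]
[ 0  -9/2  -19/4  |  -9/2 ]
[ 0     0  -62/9  |    -1 ]

REF = [8 2 3 -6; 0 -9/2 -19/4 -9/2; 0 0 -62/9 -1]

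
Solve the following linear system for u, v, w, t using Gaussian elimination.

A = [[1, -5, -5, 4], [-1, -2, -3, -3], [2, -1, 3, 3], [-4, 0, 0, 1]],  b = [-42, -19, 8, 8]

Forward elimination on [A|b]:
R2 <- R2 - (-1)*R1:  [   0   -7   -8    1  -61 ]
R3 <- R3 - (2)*R1:  [  0   9  13  -5  92 ]
R4 <- R4 - (-4)*R1:  [    0   -20   -20    17  -160 ]
R3 <- R3 - (-9/7)*R2:  [     0      0   19/7  -26/7   95/7 ]
R4 <- R4 - (20/7)*R2:  [     0      0   20/7   99/7  100/7 ]
R4 <- R4 - (20/19)*R3:  [      0       0       0  343/19       0 ]
Row echelon form:
[ 1  -5    -5       4  |   -42 ]
[ 0  -7    -8       1  |   -61 ]
[ 0   0  19/7   -26/7  |  95/7 ]
[ 0   0     0  343/19  |     0 ]
Back-substitution:
t = (0) / (343/19) = 0
w = (95/7 - (-26/7)*(0)) / (19/7) = 5
v = (-61 - (-8)*(5) - (1)*(0)) / -7 = 3
u = (-42 - (-5)*(3) - (-5)*(5) - (4)*(0)) / 1 = -2

(-2, 3, 5, 0)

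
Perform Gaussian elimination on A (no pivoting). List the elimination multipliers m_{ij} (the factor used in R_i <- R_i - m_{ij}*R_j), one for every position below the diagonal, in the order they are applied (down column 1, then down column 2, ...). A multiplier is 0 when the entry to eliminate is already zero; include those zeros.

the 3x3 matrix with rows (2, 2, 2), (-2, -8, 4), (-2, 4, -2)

multipliers: -1, -1, -1

Forward elimination:
R2 <- R2 - (-1)*R1:  [  0  -6   6 ]
R3 <- R3 - (-1)*R1:  [ 0  6  0 ]
R3 <- R3 - (-1)*R2:  [ 0  0  6 ]
Multipliers (in order of application): m_{21} = -1, m_{31} = -1, m_{32} = -1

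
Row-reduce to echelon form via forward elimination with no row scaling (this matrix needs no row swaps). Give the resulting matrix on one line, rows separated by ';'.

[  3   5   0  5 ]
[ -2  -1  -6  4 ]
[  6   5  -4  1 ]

REF = [3 5 0 5; 0 7/3 -6 22/3; 0 0 -118/7 47/7]

Forward elimination:
R2 <- R2 - (-2/3)*R1:  [    0   7/3    -6  22/3 ]
R3 <- R3 - (2)*R1:  [  0  -5  -4  -9 ]
R3 <- R3 - (-15/7)*R2:  [      0       0  -118/7    47/7 ]
Row echelon form:
[ 3    5       0     5 ]
[ 0  7/3      -6  22/3 ]
[ 0    0  -118/7  47/7 ]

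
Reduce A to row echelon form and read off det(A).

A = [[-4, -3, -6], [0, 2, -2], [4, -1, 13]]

Forward elimination:
R3 <- R3 - (-1)*R1:  [  0  -4   7 ]
R3 <- R3 - (-2)*R2:  [ 0  0  3 ]
Upper-triangular form:
[ -4  -3  -6 ]
[  0   2  -2 ]
[  0   0   3 ]
det(A) = (-1)^0 * (-4) * (2) * (3) = -24  (0 row swaps -> sign +1)

det(A) = -24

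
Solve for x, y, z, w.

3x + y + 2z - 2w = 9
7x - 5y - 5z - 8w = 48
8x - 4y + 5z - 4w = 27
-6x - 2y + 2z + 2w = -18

(2, -1, -1, -3)

Forward elimination on [A|b]:
R2 <- R2 - (7/3)*R1:  [     0  -22/3  -29/3  -10/3     27 ]
R3 <- R3 - (8/3)*R1:  [     0  -20/3   -1/3    4/3      3 ]
R4 <- R4 - (-2)*R1:  [  0   0   6  -2   0 ]
R3 <- R3 - (10/11)*R2:  [       0        0    93/11    48/11  -237/11 ]
R4 <- R4 - (22/31)*R3:  [       0        0        0  -158/31   474/31 ]
Row echelon form:
[ 3      1      2       -2  |        9 ]
[ 0  -22/3  -29/3    -10/3  |       27 ]
[ 0      0  93/11    48/11  |  -237/11 ]
[ 0      0      0  -158/31  |   474/31 ]
Back-substitution:
w = (474/31) / (-158/31) = -3
z = (-237/11 - (48/11)*(-3)) / (93/11) = -1
y = (27 - (-29/3)*(-1) - (-10/3)*(-3)) / (-22/3) = -1
x = (9 - (1)*(-1) - (2)*(-1) - (-2)*(-3)) / 3 = 2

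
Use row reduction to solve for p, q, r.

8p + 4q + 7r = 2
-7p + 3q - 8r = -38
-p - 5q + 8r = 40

(1, -5, 2)

Forward elimination on [A|b]:
R2 <- R2 - (-7/8)*R1:  [      0    13/2   -15/8  -145/4 ]
R3 <- R3 - (-1/8)*R1:  [     0   -9/2   71/8  161/4 ]
R3 <- R3 - (-9/13)*R2:  [      0       0  197/26  197/13 ]
Row echelon form:
[ 8     4       7  |       2 ]
[ 0  13/2   -15/8  |  -145/4 ]
[ 0     0  197/26  |  197/13 ]
Back-substitution:
r = (197/13) / (197/26) = 2
q = (-145/4 - (-15/8)*(2)) / (13/2) = -5
p = (2 - (4)*(-5) - (7)*(2)) / 8 = 1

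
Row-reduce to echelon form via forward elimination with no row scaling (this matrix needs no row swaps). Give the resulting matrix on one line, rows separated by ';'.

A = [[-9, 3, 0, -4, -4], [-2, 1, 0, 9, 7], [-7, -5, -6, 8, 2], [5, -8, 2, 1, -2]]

REF = [-9 3 0 -4 -4; 0 1/3 0 89/9 71/9; 0 0 -6 686/3 536/3; 0 0 0 2366/9 1847/9]

Forward elimination:
R2 <- R2 - (2/9)*R1:  [    0   1/3     0  89/9  71/9 ]
R3 <- R3 - (7/9)*R1:  [     0  -22/3     -6  100/9   46/9 ]
R4 <- R4 - (-5/9)*R1:  [     0  -19/3      2  -11/9  -38/9 ]
R3 <- R3 - (-22)*R2:  [     0      0     -6  686/3  536/3 ]
R4 <- R4 - (-19)*R2:  [     0      0      2  560/3  437/3 ]
R4 <- R4 - (-1/3)*R3:  [      0       0       0  2366/9  1847/9 ]
Row echelon form:
[ -9    3   0      -4      -4 ]
[  0  1/3   0    89/9    71/9 ]
[  0    0  -6   686/3   536/3 ]
[  0    0   0  2366/9  1847/9 ]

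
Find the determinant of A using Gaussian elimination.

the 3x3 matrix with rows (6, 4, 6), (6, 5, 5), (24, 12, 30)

det(A) = 12

Forward elimination:
R2 <- R2 - (1)*R1:  [  0   1  -1 ]
R3 <- R3 - (4)*R1:  [  0  -4   6 ]
R3 <- R3 - (-4)*R2:  [ 0  0  2 ]
Upper-triangular form:
[ 6  4   6 ]
[ 0  1  -1 ]
[ 0  0   2 ]
det(A) = (-1)^0 * (6) * (1) * (2) = 12  (0 row swaps -> sign +1)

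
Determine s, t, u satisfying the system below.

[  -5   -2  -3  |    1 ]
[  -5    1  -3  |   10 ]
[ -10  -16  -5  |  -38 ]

Forward elimination on [A|b]:
R2 <- R2 - (1)*R1:  [ 0  3  0  9 ]
R3 <- R3 - (2)*R1:  [   0  -12    1  -40 ]
R3 <- R3 - (-4)*R2:  [  0   0   1  -4 ]
Row echelon form:
[ -5  -2  -3  |   1 ]
[  0   3   0  |   9 ]
[  0   0   1  |  -4 ]
Back-substitution:
u = (-4) / 1 = -4
t = (9) / 3 = 3
s = (1 - (-2)*(3) - (-3)*(-4)) / -5 = 1

(1, 3, -4)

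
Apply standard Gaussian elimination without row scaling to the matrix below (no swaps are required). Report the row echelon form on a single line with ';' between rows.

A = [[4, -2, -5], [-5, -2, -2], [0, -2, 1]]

REF = [4 -2 -5; 0 -9/2 -33/4; 0 0 14/3]

Forward elimination:
R2 <- R2 - (-5/4)*R1:  [     0   -9/2  -33/4 ]
R3 <- R3 - (4/9)*R2:  [    0     0  14/3 ]
Row echelon form:
[ 4    -2     -5 ]
[ 0  -9/2  -33/4 ]
[ 0     0   14/3 ]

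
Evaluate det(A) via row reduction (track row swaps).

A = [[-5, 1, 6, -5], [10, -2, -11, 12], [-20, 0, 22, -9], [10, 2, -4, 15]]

Forward elimination:
R2 <- R2 - (-2)*R1:  [ 0  0  1  2 ]
R3 <- R3 - (4)*R1:  [  0  -4  -2  11 ]
R4 <- R4 - (-2)*R1:  [ 0  4  8  5 ]
R2 <-> R3   (pivot in column 2 was zero)
[ -5   1   6  -5 ]
[  0  -4  -2  11 ]
[  0   0   1   2 ]
[  0   4   8   5 ]
R4 <- R4 - (-1)*R2:  [  0   0   6  16 ]
R4 <- R4 - (6)*R3:  [ 0  0  0  4 ]
Upper-triangular form:
[ -5   1   6  -5 ]
[  0  -4  -2  11 ]
[  0   0   1   2 ]
[  0   0   0   4 ]
det(A) = (-1)^1 * (-5) * (-4) * (1) * (4) = -80  (1 row swap -> sign -1)

det(A) = -80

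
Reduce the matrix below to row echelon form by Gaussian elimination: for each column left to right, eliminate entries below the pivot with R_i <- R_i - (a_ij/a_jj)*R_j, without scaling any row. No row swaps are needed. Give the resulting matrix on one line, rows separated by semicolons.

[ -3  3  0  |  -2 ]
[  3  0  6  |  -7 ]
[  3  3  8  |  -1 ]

Forward elimination:
R2 <- R2 - (-1)*R1:  [  0   3   6  -9 ]
R3 <- R3 - (-1)*R1:  [  0   6   8  -3 ]
R3 <- R3 - (2)*R2:  [  0   0  -4  15 ]
Row echelon form:
[ -3  3   0  |  -2 ]
[  0  3   6  |  -9 ]
[  0  0  -4  |  15 ]

REF = [-3 3 0 -2; 0 3 6 -9; 0 0 -4 15]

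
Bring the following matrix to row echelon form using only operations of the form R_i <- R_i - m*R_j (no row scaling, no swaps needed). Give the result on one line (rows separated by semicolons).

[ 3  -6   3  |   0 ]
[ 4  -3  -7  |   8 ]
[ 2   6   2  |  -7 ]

Forward elimination:
R2 <- R2 - (4/3)*R1:  [   0    5  -11    8 ]
R3 <- R3 - (2/3)*R1:  [  0  10   0  -7 ]
R3 <- R3 - (2)*R2:  [   0    0   22  -23 ]
Row echelon form:
[ 3  -6    3  |    0 ]
[ 0   5  -11  |    8 ]
[ 0   0   22  |  -23 ]

REF = [3 -6 3 0; 0 5 -11 8; 0 0 22 -23]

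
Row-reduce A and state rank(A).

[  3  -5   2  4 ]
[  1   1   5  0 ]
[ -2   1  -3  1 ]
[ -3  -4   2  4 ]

rank(A) = 4

Row reduction:
R2 <- R2 - (1/3)*R1:  [    0   8/3  13/3  -4/3 ]
R3 <- R3 - (-2/3)*R1:  [    0  -7/3  -5/3  11/3 ]
R4 <- R4 - (-1)*R1:  [  0  -9   4   8 ]
R3 <- R3 - (-7/8)*R2:  [    0     0  17/8   5/2 ]
R4 <- R4 - (-27/8)*R2:  [     0      0  149/8    7/2 ]
R4 <- R4 - (149/17)*R3:  [       0        0        0  -313/17 ]
Row echelon form:
[ 3   -5     2        4 ]
[ 0  8/3  13/3     -4/3 ]
[ 0    0  17/8      5/2 ]
[ 0    0     0  -313/17 ]
Nonzero rows / pivot columns: 4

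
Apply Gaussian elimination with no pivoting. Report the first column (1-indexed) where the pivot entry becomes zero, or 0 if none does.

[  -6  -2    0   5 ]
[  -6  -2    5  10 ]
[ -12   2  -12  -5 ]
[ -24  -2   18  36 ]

first zero-pivot column = 2

Naive forward elimination:
R2 <- R2 - (1)*R1:  [ 0  0  5  5 ]
R3 <- R3 - (2)*R1:  [   0    6  -12  -15 ]
R4 <- R4 - (4)*R1:  [  0   6  18  16 ]
Matrix at this point:
[ -6  -2    0    5 ]
[  0   0    5    5 ]
[  0   6  -12  -15 ]
[  0   6   18   16 ]
Pivot entry (2,2) is zero but row 3 has 6 in column 2 -> naive elimination stops; a row interchange (e.g. R2 <-> R3) would be required here.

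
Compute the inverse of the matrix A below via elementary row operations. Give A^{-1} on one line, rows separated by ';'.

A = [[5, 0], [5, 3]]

inverse = [1/5 0; -1/3 1/3]

Gauss-Jordan on [A | I]:
R1 <- (1/5)*R1:  [   1    0  |  1/5    0 ]
R2 <- R2 - (5)*R1:  [  0   3  |  -1   1 ]
R2 <- (1/3)*R2:  [    0     1  |  -1/3   1/3 ]
Right block of [I | A^{-1}] is the inverse:
[  1/5    0 ]
[ -1/3  1/3 ]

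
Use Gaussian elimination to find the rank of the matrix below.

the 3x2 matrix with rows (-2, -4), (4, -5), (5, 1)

Row reduction:
R2 <- R2 - (-2)*R1:  [   0  -13 ]
R3 <- R3 - (-5/2)*R1:  [  0  -9 ]
R3 <- R3 - (9/13)*R2:  [ 0  0 ]
Row echelon form:
[ -2   -4 ]
[  0  -13 ]
[  0    0 ]
Nonzero rows / pivot columns: 2

rank(A) = 2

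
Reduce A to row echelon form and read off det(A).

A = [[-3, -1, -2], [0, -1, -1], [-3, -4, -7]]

det(A) = -6

Forward elimination:
R3 <- R3 - (1)*R1:  [  0  -3  -5 ]
R3 <- R3 - (3)*R2:  [  0   0  -2 ]
Upper-triangular form:
[ -3  -1  -2 ]
[  0  -1  -1 ]
[  0   0  -2 ]
det(A) = (-1)^0 * (-3) * (-1) * (-2) = -6  (0 row swaps -> sign +1)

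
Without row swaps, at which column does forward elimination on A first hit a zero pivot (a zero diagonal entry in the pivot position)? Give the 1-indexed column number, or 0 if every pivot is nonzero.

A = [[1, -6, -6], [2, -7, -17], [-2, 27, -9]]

first zero-pivot column = 0

Naive forward elimination:
R2 <- R2 - (2)*R1:  [  0   5  -5 ]
R3 <- R3 - (-2)*R1:  [   0   15  -21 ]
R3 <- R3 - (3)*R2:  [  0   0  -6 ]
All pivots nonzero; naive elimination completes without hitting a zero pivot.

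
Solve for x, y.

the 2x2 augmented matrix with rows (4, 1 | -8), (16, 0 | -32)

(-2, 0)

Forward elimination on [A|b]:
R2 <- R2 - (4)*R1:  [  0  -4   0 ]
Row echelon form:
[ 4   1  |  -8 ]
[ 0  -4  |   0 ]
Back-substitution:
y = (0) / -4 = 0
x = (-8 - (1)*(0)) / 4 = -2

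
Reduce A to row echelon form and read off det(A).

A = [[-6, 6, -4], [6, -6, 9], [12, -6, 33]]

det(A) = 180

Forward elimination:
R2 <- R2 - (-1)*R1:  [ 0  0  5 ]
R3 <- R3 - (-2)*R1:  [  0   6  25 ]
R2 <-> R3   (pivot in column 2 was zero)
[ -6  6  -4 ]
[  0  6  25 ]
[  0  0   5 ]
Upper-triangular form:
[ -6  6  -4 ]
[  0  6  25 ]
[  0  0   5 ]
det(A) = (-1)^1 * (-6) * (6) * (5) = 180  (1 row swap -> sign -1)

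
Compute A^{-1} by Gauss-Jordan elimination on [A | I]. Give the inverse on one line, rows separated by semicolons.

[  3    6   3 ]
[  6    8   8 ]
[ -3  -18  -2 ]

Gauss-Jordan on [A | I]:
R1 <- (1/3)*R1:  [   1    2    1  |  1/3    0    0 ]
R2 <- R2 - (6)*R1:  [  0  -4   2  |  -2   1   0 ]
R3 <- R3 - (-3)*R1:  [   0  -12    1  |    1    0    1 ]
R2 <- (1/-4)*R2:  [    0     1  -1/2  |   1/2  -1/4     0 ]
R1 <- R1 - (2)*R2:  [    1     0     2  |  -2/3   1/2     0 ]
R3 <- R3 - (-12)*R2:  [  0   0  -5  |   7  -3   1 ]
R3 <- (1/-5)*R3:  [    0     0     1  |  -7/5   3/5  -1/5 ]
R1 <- R1 - (2)*R3:  [     1      0      0  |  32/15  -7/10    2/5 ]
R2 <- R2 - (-1/2)*R3:  [     0      1      0  |   -1/5   1/20  -1/10 ]
Right block of [I | A^{-1}] is the inverse:
[ 32/15  -7/10    2/5 ]
[  -1/5   1/20  -1/10 ]
[  -7/5    3/5   -1/5 ]

inverse = [32/15 -7/10 2/5; -1/5 1/20 -1/10; -7/5 3/5 -1/5]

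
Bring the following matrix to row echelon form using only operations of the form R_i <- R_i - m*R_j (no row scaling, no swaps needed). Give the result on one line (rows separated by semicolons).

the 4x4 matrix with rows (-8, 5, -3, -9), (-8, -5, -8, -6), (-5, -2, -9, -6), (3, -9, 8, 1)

REF = [-8 5 -3 -9; 0 -10 -5 3; 0 0 -73/16 -153/80; 0 0 0 -3244/365]

Forward elimination:
R2 <- R2 - (1)*R1:  [   0  -10   -5    3 ]
R3 <- R3 - (5/8)*R1:  [     0  -41/8  -57/8   -3/8 ]
R4 <- R4 - (-3/8)*R1:  [     0  -57/8   55/8  -19/8 ]
R3 <- R3 - (41/80)*R2:  [       0        0   -73/16  -153/80 ]
R4 <- R4 - (57/80)*R2:  [       0        0   167/16  -361/80 ]
R4 <- R4 - (-167/73)*R3:  [         0          0          0  -3244/365 ]
Row echelon form:
[ -8    5      -3         -9 ]
[  0  -10      -5          3 ]
[  0    0  -73/16    -153/80 ]
[  0    0       0  -3244/365 ]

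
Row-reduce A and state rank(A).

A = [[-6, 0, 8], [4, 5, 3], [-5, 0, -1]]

Row reduction:
R2 <- R2 - (-2/3)*R1:  [    0     5  25/3 ]
R3 <- R3 - (5/6)*R1:  [     0      0  -23/3 ]
Row echelon form:
[ -6  0      8 ]
[  0  5   25/3 ]
[  0  0  -23/3 ]
Nonzero rows / pivot columns: 3

rank(A) = 3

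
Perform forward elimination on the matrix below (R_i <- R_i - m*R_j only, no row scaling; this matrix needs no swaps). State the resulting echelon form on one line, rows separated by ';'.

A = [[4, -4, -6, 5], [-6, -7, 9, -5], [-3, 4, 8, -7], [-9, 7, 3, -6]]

REF = [4 -4 -6 5; 0 -13 0 5/2; 0 0 7/2 -159/52; 0 0 0 -56/13]

Forward elimination:
R2 <- R2 - (-3/2)*R1:  [   0  -13    0  5/2 ]
R3 <- R3 - (-3/4)*R1:  [     0      1    7/2  -13/4 ]
R4 <- R4 - (-9/4)*R1:  [     0     -2  -21/2   21/4 ]
R3 <- R3 - (-1/13)*R2:  [       0        0      7/2  -159/52 ]
R4 <- R4 - (2/13)*R2:  [      0       0   -21/2  253/52 ]
R4 <- R4 - (-3)*R3:  [      0       0       0  -56/13 ]
Row echelon form:
[ 4   -4   -6        5 ]
[ 0  -13    0      5/2 ]
[ 0    0  7/2  -159/52 ]
[ 0    0    0   -56/13 ]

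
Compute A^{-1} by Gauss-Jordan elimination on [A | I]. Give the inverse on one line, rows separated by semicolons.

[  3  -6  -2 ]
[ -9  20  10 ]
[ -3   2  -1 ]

Gauss-Jordan on [A | I]:
R1 <- (1/3)*R1:  [    1    -2  -2/3  |   1/3     0     0 ]
R2 <- R2 - (-9)*R1:  [ 0  2  4  |  3  1  0 ]
R3 <- R3 - (-3)*R1:  [  0  -4  -3  |   1   0   1 ]
R2 <- (1/2)*R2:  [   0    1    2  |  3/2  1/2    0 ]
R1 <- R1 - (-2)*R2:  [    1     0  10/3  |  10/3     1     0 ]
R3 <- R3 - (-4)*R2:  [ 0  0  5  |  7  2  1 ]
R3 <- (1/5)*R3:  [   0    0    1  |  7/5  2/5  1/5 ]
R1 <- R1 - (10/3)*R3:  [    1     0     0  |  -4/3  -1/3  -2/3 ]
R2 <- R2 - (2)*R3:  [      0       1       0  |  -13/10   -3/10    -2/5 ]
Right block of [I | A^{-1}] is the inverse:
[   -4/3   -1/3  -2/3 ]
[ -13/10  -3/10  -2/5 ]
[    7/5    2/5   1/5 ]

inverse = [-4/3 -1/3 -2/3; -13/10 -3/10 -2/5; 7/5 2/5 1/5]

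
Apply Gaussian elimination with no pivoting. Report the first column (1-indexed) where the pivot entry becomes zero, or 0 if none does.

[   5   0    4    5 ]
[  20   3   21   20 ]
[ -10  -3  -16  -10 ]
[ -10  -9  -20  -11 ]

first zero-pivot column = 0

Naive forward elimination:
R2 <- R2 - (4)*R1:  [ 0  3  5  0 ]
R3 <- R3 - (-2)*R1:  [  0  -3  -8   0 ]
R4 <- R4 - (-2)*R1:  [   0   -9  -12   -1 ]
R3 <- R3 - (-1)*R2:  [  0   0  -3   0 ]
R4 <- R4 - (-3)*R2:  [  0   0   3  -1 ]
R4 <- R4 - (-1)*R3:  [  0   0   0  -1 ]
All pivots nonzero; naive elimination completes without hitting a zero pivot.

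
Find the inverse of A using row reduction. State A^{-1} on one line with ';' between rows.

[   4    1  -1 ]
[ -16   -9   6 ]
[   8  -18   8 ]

inverse = [-9/10 -1/4 3/40; -22/5 -1 1/5; -9 -2 1/2]

Gauss-Jordan on [A | I]:
R1 <- (1/4)*R1:  [    1   1/4  -1/4  |   1/4     0     0 ]
R2 <- R2 - (-16)*R1:  [  0  -5   2  |   4   1   0 ]
R3 <- R3 - (8)*R1:  [   0  -20   10  |   -2    0    1 ]
R2 <- (1/-5)*R2:  [    0     1  -2/5  |  -4/5  -1/5     0 ]
R1 <- R1 - (1/4)*R2:  [     1      0  -3/20  |   9/20   1/20      0 ]
R3 <- R3 - (-20)*R2:  [   0    0    2  |  -18   -4    1 ]
R3 <- (1/2)*R3:  [   0    0    1  |   -9   -2  1/2 ]
R1 <- R1 - (-3/20)*R3:  [     1      0      0  |  -9/10   -1/4   3/40 ]
R2 <- R2 - (-2/5)*R3:  [     0      1      0  |  -22/5     -1    1/5 ]
Right block of [I | A^{-1}] is the inverse:
[ -9/10  -1/4  3/40 ]
[ -22/5    -1   1/5 ]
[    -9    -2   1/2 ]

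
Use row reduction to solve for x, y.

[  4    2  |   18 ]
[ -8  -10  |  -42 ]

Forward elimination on [A|b]:
R2 <- R2 - (-2)*R1:  [  0  -6  -6 ]
Row echelon form:
[ 4   2  |  18 ]
[ 0  -6  |  -6 ]
Back-substitution:
y = (-6) / -6 = 1
x = (18 - (2)*(1)) / 4 = 4

(4, 1)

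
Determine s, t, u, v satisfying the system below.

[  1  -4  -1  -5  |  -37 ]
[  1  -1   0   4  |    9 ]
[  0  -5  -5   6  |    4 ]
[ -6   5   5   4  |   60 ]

Forward elimination on [A|b]:
R2 <- R2 - (1)*R1:  [  0   3   1   9  46 ]
R4 <- R4 - (-6)*R1:  [    0   -19    -1   -26  -162 ]
R3 <- R3 - (-5/3)*R2:  [     0      0  -10/3     21  242/3 ]
R4 <- R4 - (-19/3)*R2:  [     0      0   16/3     31  388/3 ]
R4 <- R4 - (-8/5)*R3:  [      0       0       0   323/5  1292/5 ]
Row echelon form:
[ 1  -4     -1     -5  |     -37 ]
[ 0   3      1      9  |      46 ]
[ 0   0  -10/3     21  |   242/3 ]
[ 0   0      0  323/5  |  1292/5 ]
Back-substitution:
v = (1292/5) / (323/5) = 4
u = (242/3 - (21)*(4)) / (-10/3) = 1
t = (46 - (1)*(1) - (9)*(4)) / 3 = 3
s = (-37 - (-4)*(3) - (-1)*(1) - (-5)*(4)) / 1 = -4

(-4, 3, 1, 4)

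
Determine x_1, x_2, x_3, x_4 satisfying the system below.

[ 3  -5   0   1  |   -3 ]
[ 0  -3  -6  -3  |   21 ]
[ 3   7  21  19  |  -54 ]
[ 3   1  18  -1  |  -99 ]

Forward elimination on [A|b]:
R3 <- R3 - (1)*R1:  [   0   12   21   18  -51 ]
R4 <- R4 - (1)*R1:  [   0    6   18   -2  -96 ]
R3 <- R3 - (-4)*R2:  [  0   0  -3   6  33 ]
R4 <- R4 - (-2)*R2:  [   0    0    6   -8  -54 ]
R4 <- R4 - (-2)*R3:  [  0   0   0   4  12 ]
Row echelon form:
[ 3  -5   0   1  |  -3 ]
[ 0  -3  -6  -3  |  21 ]
[ 0   0  -3   6  |  33 ]
[ 0   0   0   4  |  12 ]
Back-substitution:
x_4 = (12) / 4 = 3
x_3 = (33 - (6)*(3)) / -3 = -5
x_2 = (21 - (-6)*(-5) - (-3)*(3)) / -3 = 0
x_1 = (-3 - (-5)*(0) - (1)*(3)) / 3 = -2

(-2, 0, -5, 3)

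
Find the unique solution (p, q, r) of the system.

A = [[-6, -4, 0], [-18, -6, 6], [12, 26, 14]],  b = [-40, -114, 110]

(4, 4, -3)

Forward elimination on [A|b]:
R2 <- R2 - (3)*R1:  [ 0  6  6  6 ]
R3 <- R3 - (-2)*R1:  [  0  18  14  30 ]
R3 <- R3 - (3)*R2:  [  0   0  -4  12 ]
Row echelon form:
[ -6  -4   0  |  -40 ]
[  0   6   6  |    6 ]
[  0   0  -4  |   12 ]
Back-substitution:
r = (12) / -4 = -3
q = (6 - (6)*(-3)) / 6 = 4
p = (-40 - (-4)*(4)) / -6 = 4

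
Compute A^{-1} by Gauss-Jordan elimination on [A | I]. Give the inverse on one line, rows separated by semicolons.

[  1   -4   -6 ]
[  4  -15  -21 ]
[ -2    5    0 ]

inverse = [-35 10 2; -14 4 1; 10/3 -1 -1/3]

Gauss-Jordan on [A | I]:
R2 <- R2 - (4)*R1:  [  0   1   3  |  -4   1   0 ]
R3 <- R3 - (-2)*R1:  [   0   -3  -12  |    2    0    1 ]
R1 <- R1 - (-4)*R2:  [   1    0    6  |  -15    4    0 ]
R3 <- R3 - (-3)*R2:  [   0    0   -3  |  -10    3    1 ]
R3 <- (1/-3)*R3:  [    0     0     1  |  10/3    -1  -1/3 ]
R1 <- R1 - (6)*R3:  [   1    0    0  |  -35   10    2 ]
R2 <- R2 - (3)*R3:  [   0    1    0  |  -14    4    1 ]
Right block of [I | A^{-1}] is the inverse:
[  -35  10     2 ]
[  -14   4     1 ]
[ 10/3  -1  -1/3 ]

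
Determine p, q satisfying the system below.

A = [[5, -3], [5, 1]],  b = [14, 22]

Forward elimination on [A|b]:
R2 <- R2 - (1)*R1:  [ 0  4  8 ]
Row echelon form:
[ 5  -3  |  14 ]
[ 0   4  |   8 ]
Back-substitution:
q = (8) / 4 = 2
p = (14 - (-3)*(2)) / 5 = 4

(4, 2)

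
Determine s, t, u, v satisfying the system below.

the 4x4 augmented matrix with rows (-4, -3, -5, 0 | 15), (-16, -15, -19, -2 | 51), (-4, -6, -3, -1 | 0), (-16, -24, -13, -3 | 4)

Forward elimination on [A|b]:
R2 <- R2 - (4)*R1:  [  0  -3   1  -2  -9 ]
R3 <- R3 - (1)*R1:  [   0   -3    2   -1  -15 ]
R4 <- R4 - (4)*R1:  [   0  -12    7   -3  -56 ]
R3 <- R3 - (1)*R2:  [  0   0   1   1  -6 ]
R4 <- R4 - (4)*R2:  [   0    0    3    5  -20 ]
R4 <- R4 - (3)*R3:  [  0   0   0   2  -2 ]
Row echelon form:
[ -4  -3  -5   0  |  15 ]
[  0  -3   1  -2  |  -9 ]
[  0   0   1   1  |  -6 ]
[  0   0   0   2  |  -2 ]
Back-substitution:
v = (-2) / 2 = -1
u = (-6 - (1)*(-1)) / 1 = -5
t = (-9 - (1)*(-5) - (-2)*(-1)) / -3 = 2
s = (15 - (-3)*(2) - (-5)*(-5)) / -4 = 1

(1, 2, -5, -1)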